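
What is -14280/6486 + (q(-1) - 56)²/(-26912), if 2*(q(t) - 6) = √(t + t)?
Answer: -133505039/58183744 + 25*I*√2/13456 ≈ -2.2945 + 0.0026275*I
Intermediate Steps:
q(t) = 6 + √2*√t/2 (q(t) = 6 + √(t + t)/2 = 6 + √(2*t)/2 = 6 + (√2*√t)/2 = 6 + √2*√t/2)
-14280/6486 + (q(-1) - 56)²/(-26912) = -14280/6486 + ((6 + √2*√(-1)/2) - 56)²/(-26912) = -14280*1/6486 + ((6 + √2*I/2) - 56)²*(-1/26912) = -2380/1081 + ((6 + I*√2/2) - 56)²*(-1/26912) = -2380/1081 + (-50 + I*√2/2)²*(-1/26912) = -2380/1081 - (-50 + I*√2/2)²/26912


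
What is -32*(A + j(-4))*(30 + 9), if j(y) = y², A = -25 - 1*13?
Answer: 27456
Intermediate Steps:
A = -38 (A = -25 - 13 = -38)
-32*(A + j(-4))*(30 + 9) = -32*(-38 + (-4)²)*(30 + 9) = -32*(-38 + 16)*39 = -(-704)*39 = -32*(-858) = 27456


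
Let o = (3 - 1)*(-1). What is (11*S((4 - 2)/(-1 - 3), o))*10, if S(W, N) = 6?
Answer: 660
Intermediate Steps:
o = -2 (o = 2*(-1) = -2)
(11*S((4 - 2)/(-1 - 3), o))*10 = (11*6)*10 = 66*10 = 660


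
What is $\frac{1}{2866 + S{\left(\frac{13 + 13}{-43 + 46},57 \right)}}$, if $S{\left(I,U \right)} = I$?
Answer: $\frac{3}{8624} \approx 0.00034787$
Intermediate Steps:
$\frac{1}{2866 + S{\left(\frac{13 + 13}{-43 + 46},57 \right)}} = \frac{1}{2866 + \frac{13 + 13}{-43 + 46}} = \frac{1}{2866 + \frac{26}{3}} = \frac{1}{\frac{8624}{3}} = \frac{3}{8624}$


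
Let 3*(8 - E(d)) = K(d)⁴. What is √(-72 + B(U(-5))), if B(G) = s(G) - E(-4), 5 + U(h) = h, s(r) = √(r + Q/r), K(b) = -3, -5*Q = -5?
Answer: √(-5300 + 10*I*√1010)/10 ≈ 0.21817 + 7.2834*I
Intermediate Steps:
Q = 1 (Q = -⅕*(-5) = 1)
E(d) = -19 (E(d) = 8 - ⅓*(-3)⁴ = 8 - ⅓*81 = 8 - 27 = -19)
s(r) = √(r + 1/r)
U(h) = -5 + h
B(G) = 19 + √(G + 1/G) (B(G) = √(G + 1/G) - 1*(-19) = √(G + 1/G) + 19 = 19 + √(G + 1/G))
√(-72 + B(U(-5))) = √(-72 + (19 + √((-5 - 5) + 1/(-5 - 5)))) = √(-72 + (19 + √(-10 + 1/(-10)))) = √(-72 + (19 + √(-10 - ⅒))) = √(-72 + (19 + √(-101/10))) = √(-72 + (19 + I*√1010/10)) = √(-53 + I*√1010/10)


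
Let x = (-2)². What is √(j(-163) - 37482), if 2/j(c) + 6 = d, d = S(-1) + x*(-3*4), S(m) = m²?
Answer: 2*I*√26321761/53 ≈ 193.6*I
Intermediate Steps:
x = 4
d = -47 (d = (-1)² + 4*(-3*4) = 1 + 4*(-12) = 1 - 48 = -47)
j(c) = -2/53 (j(c) = 2/(-6 - 47) = 2/(-53) = 2*(-1/53) = -2/53)
√(j(-163) - 37482) = √(-2/53 - 37482) = √(-1986548/53) = 2*I*√26321761/53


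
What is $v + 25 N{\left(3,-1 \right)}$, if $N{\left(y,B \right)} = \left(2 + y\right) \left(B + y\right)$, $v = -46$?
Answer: $204$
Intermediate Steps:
$v + 25 N{\left(3,-1 \right)} = -46 + 25 \left(3^{2} + 2 \left(-1\right) + 2 \cdot 3 - 3\right) = -46 + 25 \left(9 - 2 + 6 - 3\right) = -46 + 25 \cdot 10 = -46 + 250 = 204$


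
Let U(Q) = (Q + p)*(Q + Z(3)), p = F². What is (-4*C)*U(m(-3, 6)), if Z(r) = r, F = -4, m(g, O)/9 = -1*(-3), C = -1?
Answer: 5160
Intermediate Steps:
m(g, O) = 27 (m(g, O) = 9*(-1*(-3)) = 9*3 = 27)
p = 16 (p = (-4)² = 16)
U(Q) = (3 + Q)*(16 + Q) (U(Q) = (Q + 16)*(Q + 3) = (16 + Q)*(3 + Q) = (3 + Q)*(16 + Q))
(-4*C)*U(m(-3, 6)) = (-4*(-1))*(48 + 27² + 19*27) = 4*(48 + 729 + 513) = 4*1290 = 5160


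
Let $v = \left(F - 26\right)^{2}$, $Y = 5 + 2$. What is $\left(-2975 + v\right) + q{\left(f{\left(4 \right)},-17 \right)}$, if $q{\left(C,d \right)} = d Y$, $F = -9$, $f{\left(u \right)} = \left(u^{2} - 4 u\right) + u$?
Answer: $-1869$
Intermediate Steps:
$f{\left(u \right)} = u^{2} - 3 u$
$Y = 7$
$q{\left(C,d \right)} = 7 d$ ($q{\left(C,d \right)} = d 7 = 7 d$)
$v = 1225$ ($v = \left(-9 - 26\right)^{2} = \left(-35\right)^{2} = 1225$)
$\left(-2975 + v\right) + q{\left(f{\left(4 \right)},-17 \right)} = \left(-2975 + 1225\right) + 7 \left(-17\right) = -1750 - 119 = -1869$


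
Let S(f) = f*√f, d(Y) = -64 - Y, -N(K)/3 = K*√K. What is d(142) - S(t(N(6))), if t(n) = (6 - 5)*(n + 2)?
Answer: -206 - 2*√2*(1 - 9*√6)^(3/2) ≈ -206.0 + 273.07*I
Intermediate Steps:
N(K) = -3*K^(3/2) (N(K) = -3*K*√K = -3*K^(3/2))
t(n) = 2 + n (t(n) = 1*(2 + n) = 2 + n)
S(f) = f^(3/2)
d(142) - S(t(N(6))) = (-64 - 1*142) - (2 - 18*√6)^(3/2) = (-64 - 142) - (2 - 18*√6)^(3/2) = -206 - (2 - 18*√6)^(3/2)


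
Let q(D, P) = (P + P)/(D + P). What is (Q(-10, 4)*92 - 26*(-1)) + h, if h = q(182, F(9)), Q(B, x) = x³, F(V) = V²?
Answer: 1555544/263 ≈ 5914.6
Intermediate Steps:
q(D, P) = 2*P/(D + P) (q(D, P) = (2*P)/(D + P) = 2*P/(D + P))
h = 162/263 (h = 2*9²/(182 + 9²) = 2*81/(182 + 81) = 2*81/263 = 2*81*(1/263) = 162/263 ≈ 0.61597)
(Q(-10, 4)*92 - 26*(-1)) + h = (4³*92 - 26*(-1)) + 162/263 = (64*92 + 26) + 162/263 = (5888 + 26) + 162/263 = 5914 + 162/263 = 1555544/263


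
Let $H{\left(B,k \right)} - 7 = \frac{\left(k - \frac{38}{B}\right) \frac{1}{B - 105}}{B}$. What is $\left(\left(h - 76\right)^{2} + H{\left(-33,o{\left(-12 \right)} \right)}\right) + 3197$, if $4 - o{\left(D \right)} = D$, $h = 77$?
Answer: $\frac{240827188}{75141} \approx 3205.0$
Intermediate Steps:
$o{\left(D \right)} = 4 - D$
$H{\left(B,k \right)} = 7 + \frac{k - \frac{38}{B}}{B \left(-105 + B\right)}$ ($H{\left(B,k \right)} = 7 + \frac{\left(k - \frac{38}{B}\right) \frac{1}{B - 105}}{B} = 7 + \frac{\left(k - \frac{38}{B}\right) \frac{1}{-105 + B}}{B} = 7 + \frac{\frac{1}{-105 + B} \left(k - \frac{38}{B}\right)}{B} = 7 + \frac{k - \frac{38}{B}}{B \left(-105 + B\right)}$)
$\left(\left(h - 76\right)^{2} + H{\left(-33,o{\left(-12 \right)} \right)}\right) + 3197 = \left(\left(77 - 76\right)^{2} + \frac{-38 - 735 \left(-33\right)^{2} + 7 \left(-33\right)^{3} - 33 \left(4 - -12\right)}{1089 \left(-105 - 33\right)}\right) + 3197 = \left(1^{2} + \frac{-38 - 800415 + 7 \left(-35937\right) - 33 \left(4 + 12\right)}{1089 \left(-138\right)}\right) + 3197 = \left(1 + \frac{1}{1089} \left(- \frac{1}{138}\right) \left(-38 - 800415 - 251559 - 528\right)\right) + 3197 = \left(1 + \frac{1}{1089} \left(- \frac{1}{138}\right) \left(-1052540\right)\right) + 3197 = \left(1 + \frac{526270}{75141}\right) + 3197 = \frac{601411}{75141} + 3197 = \frac{240827188}{75141}$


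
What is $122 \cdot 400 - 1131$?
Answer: $47669$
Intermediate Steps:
$122 \cdot 400 - 1131 = 48800 - 1131 = 47669$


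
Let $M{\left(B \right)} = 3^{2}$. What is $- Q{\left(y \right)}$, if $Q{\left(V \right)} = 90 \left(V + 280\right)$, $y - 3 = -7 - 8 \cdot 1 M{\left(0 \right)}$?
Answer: $-18360$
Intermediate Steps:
$M{\left(B \right)} = 9$
$y = -76$ ($y = 3 - \left(7 + 8 \cdot 1 \cdot 9\right) = 3 - 79 = -76$)
$Q{\left(V \right)} = 25200 + 90 V$ ($Q{\left(V \right)} = 90 \left(280 + V\right) = 25200 + 90 V$)
$- Q{\left(y \right)} = - (25200 + 90 \left(-76\right)) = - (25200 - 6840) = \left(-1\right) 18360 = -18360$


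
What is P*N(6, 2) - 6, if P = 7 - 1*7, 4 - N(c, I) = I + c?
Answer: -6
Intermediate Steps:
N(c, I) = 4 - I - c (N(c, I) = 4 - (I + c) = 4 + (-I - c) = 4 - I - c)
P = 0 (P = 7 - 7 = 0)
P*N(6, 2) - 6 = 0*(4 - 1*2 - 1*6) - 6 = 0*(4 - 2 - 6) - 6 = 0*(-4) - 6 = 0 - 6 = -6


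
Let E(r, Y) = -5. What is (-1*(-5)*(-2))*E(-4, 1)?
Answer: 50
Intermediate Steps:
(-1*(-5)*(-2))*E(-4, 1) = (-1*(-5)*(-2))*(-5) = (5*(-2))*(-5) = -10*(-5) = 50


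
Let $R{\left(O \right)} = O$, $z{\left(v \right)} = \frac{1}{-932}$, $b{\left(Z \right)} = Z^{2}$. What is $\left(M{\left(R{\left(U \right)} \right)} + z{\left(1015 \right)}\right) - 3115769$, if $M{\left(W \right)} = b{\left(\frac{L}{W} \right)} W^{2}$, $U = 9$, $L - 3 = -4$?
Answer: $- \frac{2903895777}{932} \approx -3.1158 \cdot 10^{6}$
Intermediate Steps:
$L = -1$ ($L = 3 - 4 = -1$)
$z{\left(v \right)} = - \frac{1}{932}$
$M{\left(W \right)} = 1$ ($M{\left(W \right)} = \left(- \frac{1}{W}\right)^{2} W^{2} = \frac{W^{2}}{W^{2}} = 1$)
$\left(M{\left(R{\left(U \right)} \right)} + z{\left(1015 \right)}\right) - 3115769 = \left(1 - \frac{1}{932}\right) - 3115769 = \frac{931}{932} - 3115769 = - \frac{2903895777}{932}$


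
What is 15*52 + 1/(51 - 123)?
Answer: 56159/72 ≈ 779.99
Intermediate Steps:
15*52 + 1/(51 - 123) = 780 + 1/(-72) = 780 - 1/72 = 56159/72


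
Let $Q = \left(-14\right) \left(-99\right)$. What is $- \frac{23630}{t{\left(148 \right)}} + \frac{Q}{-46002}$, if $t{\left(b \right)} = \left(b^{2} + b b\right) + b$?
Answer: $- \frac{8696593}{15318666} \approx -0.56771$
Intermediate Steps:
$t{\left(b \right)} = b + 2 b^{2}$ ($t{\left(b \right)} = \left(b^{2} + b^{2}\right) + b = 2 b^{2} + b = b + 2 b^{2}$)
$Q = 1386$
$- \frac{23630}{t{\left(148 \right)}} + \frac{Q}{-46002} = - \frac{23630}{148 \left(1 + 2 \cdot 148\right)} + \frac{1386}{-46002} = - \frac{23630}{148 \left(1 + 296\right)} + 1386 \left(- \frac{1}{46002}\right) = - \frac{23630}{148 \cdot 297} - \frac{21}{697} = - \frac{23630}{43956} - \frac{21}{697} = \left(-23630\right) \frac{1}{43956} - \frac{21}{697} = - \frac{11815}{21978} - \frac{21}{697} = - \frac{8696593}{15318666}$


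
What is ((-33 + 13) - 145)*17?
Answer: -2805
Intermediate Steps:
((-33 + 13) - 145)*17 = (-20 - 145)*17 = -165*17 = -2805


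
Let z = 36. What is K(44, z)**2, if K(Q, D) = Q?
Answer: 1936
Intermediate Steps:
K(44, z)**2 = 44**2 = 1936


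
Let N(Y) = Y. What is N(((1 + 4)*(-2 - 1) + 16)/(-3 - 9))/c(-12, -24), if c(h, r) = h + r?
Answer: 1/432 ≈ 0.0023148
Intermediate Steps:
N(((1 + 4)*(-2 - 1) + 16)/(-3 - 9))/c(-12, -24) = (((1 + 4)*(-2 - 1) + 16)/(-3 - 9))/(-12 - 24) = ((5*(-3) + 16)/(-12))/(-36) = ((-15 + 16)*(-1/12))*(-1/36) = (1*(-1/12))*(-1/36) = -1/12*(-1/36) = 1/432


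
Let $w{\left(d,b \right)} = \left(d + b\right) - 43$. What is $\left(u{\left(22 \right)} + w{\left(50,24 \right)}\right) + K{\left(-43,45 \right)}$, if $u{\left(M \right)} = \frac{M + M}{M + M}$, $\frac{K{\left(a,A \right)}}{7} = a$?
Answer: $-269$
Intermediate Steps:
$w{\left(d,b \right)} = -43 + b + d$ ($w{\left(d,b \right)} = \left(b + d\right) - 43 = -43 + b + d$)
$K{\left(a,A \right)} = 7 a$
$u{\left(M \right)} = 1$ ($u{\left(M \right)} = \frac{2 M}{2 M} = 2 M \frac{1}{2 M} = 1$)
$\left(u{\left(22 \right)} + w{\left(50,24 \right)}\right) + K{\left(-43,45 \right)} = \left(1 + \left(-43 + 24 + 50\right)\right) + 7 \left(-43\right) = \left(1 + 31\right) - 301 = 32 - 301 = -269$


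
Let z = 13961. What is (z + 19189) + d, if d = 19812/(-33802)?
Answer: 560258244/16901 ≈ 33149.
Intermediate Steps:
d = -9906/16901 (d = 19812*(-1/33802) = -9906/16901 ≈ -0.58612)
(z + 19189) + d = (13961 + 19189) - 9906/16901 = 33150 - 9906/16901 = 560258244/16901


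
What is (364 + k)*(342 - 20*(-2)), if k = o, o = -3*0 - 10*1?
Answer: 135228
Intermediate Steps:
o = -10 (o = 0 - 10 = -10)
k = -10
(364 + k)*(342 - 20*(-2)) = (364 - 10)*(342 - 20*(-2)) = 354*(342 + 40) = 354*382 = 135228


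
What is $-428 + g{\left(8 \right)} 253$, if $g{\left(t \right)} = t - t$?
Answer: $-428$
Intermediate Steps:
$g{\left(t \right)} = 0$
$-428 + g{\left(8 \right)} 253 = -428 + 0 \cdot 253 = -428 + 0 = -428$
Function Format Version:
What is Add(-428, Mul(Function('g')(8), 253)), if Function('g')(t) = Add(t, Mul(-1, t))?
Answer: -428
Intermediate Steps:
Function('g')(t) = 0
Add(-428, Mul(Function('g')(8), 253)) = Add(-428, Mul(0, 253)) = Add(-428, 0) = -428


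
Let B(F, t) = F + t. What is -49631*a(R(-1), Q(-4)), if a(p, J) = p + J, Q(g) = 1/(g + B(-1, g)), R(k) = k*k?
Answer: -397048/9 ≈ -44116.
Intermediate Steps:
R(k) = k²
Q(g) = 1/(-1 + 2*g) (Q(g) = 1/(g + (-1 + g)) = 1/(-1 + 2*g))
a(p, J) = J + p
-49631*a(R(-1), Q(-4)) = -49631*(1/(-1 + 2*(-4)) + (-1)²) = -49631*(1/(-1 - 8) + 1) = -49631*(1/(-9) + 1) = -49631*(-⅑ + 1) = -49631*8/9 = -397048/9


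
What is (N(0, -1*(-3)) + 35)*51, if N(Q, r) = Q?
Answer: 1785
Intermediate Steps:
(N(0, -1*(-3)) + 35)*51 = (0 + 35)*51 = 35*51 = 1785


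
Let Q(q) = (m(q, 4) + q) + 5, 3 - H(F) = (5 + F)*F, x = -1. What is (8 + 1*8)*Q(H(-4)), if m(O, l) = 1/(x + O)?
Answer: 584/3 ≈ 194.67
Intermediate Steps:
H(F) = 3 - F*(5 + F) (H(F) = 3 - (5 + F)*F = 3 - F*(5 + F))
m(O, l) = 1/(-1 + O)
Q(q) = 5 + q + 1/(-1 + q) (Q(q) = (1/(-1 + q) + q) + 5 = (q + 1/(-1 + q)) + 5 = 5 + q + 1/(-1 + q))
(8 + 1*8)*Q(H(-4)) = (8 + 1*8)*((1 + (-1 + (3 - 1*(-4)² - 5*(-4)))*(5 + (3 - 1*(-4)² - 5*(-4))))/(-1 + (3 - 1*(-4)² - 5*(-4)))) = (8 + 8)*((1 + (-1 + (3 - 1*16 + 20))*(5 + (3 - 1*16 + 20)))/(-1 + (3 - 1*16 + 20))) = 16*((1 + (-1 + (3 - 16 + 20))*(5 + (3 - 16 + 20)))/(-1 + (3 - 16 + 20))) = 16*((1 + (-1 + 7)*(5 + 7))/(-1 + 7)) = 16*((1 + 6*12)/6) = 16*((1 + 72)/6) = 16*((⅙)*73) = 16*(73/6) = 584/3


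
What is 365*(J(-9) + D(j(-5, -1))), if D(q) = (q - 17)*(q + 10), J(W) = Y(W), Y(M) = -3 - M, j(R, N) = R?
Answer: -37960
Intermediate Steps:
J(W) = -3 - W
D(q) = (-17 + q)*(10 + q)
365*(J(-9) + D(j(-5, -1))) = 365*((-3 - 1*(-9)) + (-170 + (-5)² - 7*(-5))) = 365*((-3 + 9) + (-170 + 25 + 35)) = 365*(6 - 110) = 365*(-104) = -37960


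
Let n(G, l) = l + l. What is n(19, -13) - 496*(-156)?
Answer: 77350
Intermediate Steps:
n(G, l) = 2*l
n(19, -13) - 496*(-156) = 2*(-13) - 496*(-156) = -26 + 77376 = 77350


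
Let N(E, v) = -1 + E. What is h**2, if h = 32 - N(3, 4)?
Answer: 900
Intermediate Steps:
h = 30 (h = 32 - (-1 + 3) = 32 - 1*2 = 32 - 2 = 30)
h**2 = 30**2 = 900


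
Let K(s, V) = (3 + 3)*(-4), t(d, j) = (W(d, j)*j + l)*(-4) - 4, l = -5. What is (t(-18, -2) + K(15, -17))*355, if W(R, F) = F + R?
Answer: -59640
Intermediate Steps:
t(d, j) = 16 - 4*j*(d + j) (t(d, j) = ((j + d)*j - 5)*(-4) - 4 = ((d + j)*j - 5)*(-4) - 4 = (j*(d + j) - 5)*(-4) - 4 = (-5 + j*(d + j))*(-4) - 4 = (20 - 4*j*(d + j)) - 4 = 16 - 4*j*(d + j))
K(s, V) = -24 (K(s, V) = 6*(-4) = -24)
(t(-18, -2) + K(15, -17))*355 = ((16 - 4*(-2)*(-18 - 2)) - 24)*355 = ((16 - 4*(-2)*(-20)) - 24)*355 = ((16 - 160) - 24)*355 = (-144 - 24)*355 = -168*355 = -59640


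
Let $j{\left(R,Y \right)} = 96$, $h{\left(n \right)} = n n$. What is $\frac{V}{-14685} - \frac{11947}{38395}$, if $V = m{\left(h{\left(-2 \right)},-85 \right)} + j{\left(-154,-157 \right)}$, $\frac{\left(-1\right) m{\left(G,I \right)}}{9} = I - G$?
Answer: $- \frac{13992134}{37588705} \approx -0.37224$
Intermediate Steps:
$h{\left(n \right)} = n^{2}$
$m{\left(G,I \right)} = - 9 I + 9 G$ ($m{\left(G,I \right)} = - 9 \left(I - G\right) = - 9 I + 9 G$)
$V = 897$ ($V = \left(\left(-9\right) \left(-85\right) + 9 \left(-2\right)^{2}\right) + 96 = \left(765 + 9 \cdot 4\right) + 96 = \left(765 + 36\right) + 96 = 801 + 96 = 897$)
$\frac{V}{-14685} - \frac{11947}{38395} = \frac{897}{-14685} - \frac{11947}{38395} = 897 \left(- \frac{1}{14685}\right) - \frac{11947}{38395} = - \frac{299}{4895} - \frac{11947}{38395} = - \frac{13992134}{37588705}$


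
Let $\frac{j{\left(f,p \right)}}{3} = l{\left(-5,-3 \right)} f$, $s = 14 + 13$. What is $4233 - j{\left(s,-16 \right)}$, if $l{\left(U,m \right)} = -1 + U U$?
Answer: $2289$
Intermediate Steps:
$l{\left(U,m \right)} = -1 + U^{2}$
$s = 27$
$j{\left(f,p \right)} = 72 f$ ($j{\left(f,p \right)} = 3 \left(-1 + \left(-5\right)^{2}\right) f = 3 \left(-1 + 25\right) f = 3 \cdot 24 f = 72 f$)
$4233 - j{\left(s,-16 \right)} = 4233 - 72 \cdot 27 = 4233 - 1944 = 2289$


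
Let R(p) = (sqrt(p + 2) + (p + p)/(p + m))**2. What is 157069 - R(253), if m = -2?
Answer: 9879182778/63001 - 1012*sqrt(255)/251 ≈ 1.5675e+5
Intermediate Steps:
R(p) = (sqrt(2 + p) + 2*p/(-2 + p))**2 (R(p) = (sqrt(p + 2) + (p + p)/(p - 2))**2 = (sqrt(2 + p) + (2*p)/(-2 + p))**2 = (sqrt(2 + p) + 2*p/(-2 + p))**2)
157069 - R(253) = 157069 - (-2*sqrt(2 + 253) + 2*253 + 253*sqrt(2 + 253))**2/(-2 + 253)**2 = 157069 - (-2*sqrt(255) + 506 + 253*sqrt(255))**2/251**2 = 157069 - (506 + 251*sqrt(255))**2/63001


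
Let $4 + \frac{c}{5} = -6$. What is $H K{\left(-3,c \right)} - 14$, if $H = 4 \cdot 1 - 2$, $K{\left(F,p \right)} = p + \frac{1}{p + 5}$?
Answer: $- \frac{5132}{45} \approx -114.04$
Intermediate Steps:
$c = -50$ ($c = -20 + 5 \left(-6\right) = -20 - 30 = -50$)
$K{\left(F,p \right)} = p + \frac{1}{5 + p}$
$H = 2$ ($H = 4 - 2 = 2$)
$H K{\left(-3,c \right)} - 14 = 2 \frac{1 + \left(-50\right)^{2} + 5 \left(-50\right)}{5 - 50} - 14 = 2 \frac{1 + 2500 - 250}{-45} - 14 = 2 \left(\left(- \frac{1}{45}\right) 2251\right) - 14 = 2 \left(- \frac{2251}{45}\right) - 14 = - \frac{4502}{45} - 14 = - \frac{5132}{45}$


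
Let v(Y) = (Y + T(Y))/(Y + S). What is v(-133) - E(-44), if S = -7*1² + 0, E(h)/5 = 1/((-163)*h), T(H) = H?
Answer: 68109/35860 ≈ 1.8993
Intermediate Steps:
E(h) = -5/(163*h) (E(h) = 5*(1/((-163)*h)) = 5*(-1/(163*h)) = -5/(163*h))
S = -7 (S = -7*1 + 0 = -7 + 0 = -7)
v(Y) = 2*Y/(-7 + Y) (v(Y) = (Y + Y)/(Y - 7) = (2*Y)/(-7 + Y) = 2*Y/(-7 + Y))
v(-133) - E(-44) = 2*(-133)/(-7 - 133) - (-5)/(163*(-44)) = 2*(-133)/(-140) - (-5)*(-1)/(163*44) = 2*(-133)*(-1/140) - 1*5/7172 = 19/10 - 5/7172 = 68109/35860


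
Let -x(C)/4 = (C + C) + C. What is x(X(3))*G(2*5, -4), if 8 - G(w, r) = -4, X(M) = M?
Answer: -432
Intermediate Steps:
x(C) = -12*C (x(C) = -4*((C + C) + C) = -4*(2*C + C) = -12*C)
G(w, r) = 12 (G(w, r) = 8 - 1*(-4) = 8 + 4 = 12)
x(X(3))*G(2*5, -4) = -12*3*12 = -36*12 = -432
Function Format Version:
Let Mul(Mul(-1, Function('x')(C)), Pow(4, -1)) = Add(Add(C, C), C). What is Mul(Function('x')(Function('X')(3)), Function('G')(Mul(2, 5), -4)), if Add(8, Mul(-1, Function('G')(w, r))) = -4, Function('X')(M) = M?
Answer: -432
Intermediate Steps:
Function('x')(C) = Mul(-12, C) (Function('x')(C) = Mul(-4, Add(Add(C, C), C)) = Mul(-4, Add(Mul(2, C), C)) = Mul(-4, Mul(3, C)) = Mul(-12, C))
Function('G')(w, r) = 12 (Function('G')(w, r) = Add(8, Mul(-1, -4)) = Add(8, 4) = 12)
Mul(Function('x')(Function('X')(3)), Function('G')(Mul(2, 5), -4)) = Mul(Mul(-12, 3), 12) = Mul(-36, 12) = -432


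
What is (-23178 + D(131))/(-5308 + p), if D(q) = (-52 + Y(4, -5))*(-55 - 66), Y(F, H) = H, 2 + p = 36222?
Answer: -5427/10304 ≈ -0.52669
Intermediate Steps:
p = 36220 (p = -2 + 36222 = 36220)
D(q) = 6897 (D(q) = (-52 - 5)*(-55 - 66) = -57*(-121) = 6897)
(-23178 + D(131))/(-5308 + p) = (-23178 + 6897)/(-5308 + 36220) = -16281/30912 = -16281*1/30912 = -5427/10304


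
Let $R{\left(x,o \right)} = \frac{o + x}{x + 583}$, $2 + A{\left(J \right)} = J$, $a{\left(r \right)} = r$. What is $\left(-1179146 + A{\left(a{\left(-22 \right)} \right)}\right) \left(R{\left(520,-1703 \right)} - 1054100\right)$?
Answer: $\frac{1370989690949110}{1103} \approx 1.243 \cdot 10^{12}$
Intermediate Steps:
$A{\left(J \right)} = -2 + J$
$R{\left(x,o \right)} = \frac{o + x}{583 + x}$
$\left(-1179146 + A{\left(a{\left(-22 \right)} \right)}\right) \left(R{\left(520,-1703 \right)} - 1054100\right) = \left(-1179146 - 24\right) \left(\frac{-1703 + 520}{583 + 520} - 1054100\right) = \left(-1179146 - 24\right) \left(\frac{1}{1103} \left(-1183\right) - 1054100\right) = - 1179170 \left(\frac{1}{1103} \left(-1183\right) - 1054100\right) = - 1179170 \left(- \frac{1183}{1103} - 1054100\right) = \left(-1179170\right) \left(- \frac{1162673483}{1103}\right) = \frac{1370989690949110}{1103}$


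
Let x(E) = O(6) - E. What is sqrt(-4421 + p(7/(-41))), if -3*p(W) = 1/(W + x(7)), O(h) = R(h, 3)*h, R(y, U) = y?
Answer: I*sqrt(6176701358)/1182 ≈ 66.491*I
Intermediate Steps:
O(h) = h**2 (O(h) = h*h = h**2)
x(E) = 36 - E (x(E) = 6**2 - E = 36 - E)
p(W) = -1/(3*(29 + W)) (p(W) = -1/(3*(W + (36 - 1*7))) = -1/(3*(W + (36 - 7))) = -1/(3*(W + 29)) = -1/(3*(29 + W)))
sqrt(-4421 + p(7/(-41))) = sqrt(-4421 - 1/(87 + 3*(7/(-41)))) = sqrt(-4421 - 1/(87 + 3*(7*(-1/41)))) = sqrt(-4421 - 1/(87 + 3*(-7/41))) = sqrt(-4421 - 1/(87 - 21/41)) = sqrt(-4421 - 1/3546/41) = sqrt(-4421 - 1*41/3546) = sqrt(-4421 - 41/3546) = sqrt(-15676907/3546) = I*sqrt(6176701358)/1182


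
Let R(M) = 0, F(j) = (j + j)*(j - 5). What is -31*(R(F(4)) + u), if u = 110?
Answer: -3410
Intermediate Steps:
F(j) = 2*j*(-5 + j) (F(j) = (2*j)*(-5 + j) = 2*j*(-5 + j))
-31*(R(F(4)) + u) = -31*(0 + 110) = -31*110 = -3410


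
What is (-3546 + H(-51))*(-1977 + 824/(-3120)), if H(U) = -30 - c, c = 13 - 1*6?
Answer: 2762969539/390 ≈ 7.0845e+6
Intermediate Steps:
c = 7 (c = 13 - 6 = 7)
H(U) = -37 (H(U) = -30 - 1*7 = -30 - 7 = -37)
(-3546 + H(-51))*(-1977 + 824/(-3120)) = (-3546 - 37)*(-1977 + 824/(-3120)) = -3583*(-1977 + 824*(-1/3120)) = -3583*(-1977 - 103/390) = -3583*(-771133/390) = 2762969539/390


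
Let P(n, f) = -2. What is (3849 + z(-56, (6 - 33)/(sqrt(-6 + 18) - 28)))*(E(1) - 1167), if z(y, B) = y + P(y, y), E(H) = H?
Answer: -4420306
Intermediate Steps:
z(y, B) = -2 + y (z(y, B) = y - 2 = -2 + y)
(3849 + z(-56, (6 - 33)/(sqrt(-6 + 18) - 28)))*(E(1) - 1167) = (3849 + (-2 - 56))*(1 - 1167) = (3849 - 58)*(-1166) = 3791*(-1166) = -4420306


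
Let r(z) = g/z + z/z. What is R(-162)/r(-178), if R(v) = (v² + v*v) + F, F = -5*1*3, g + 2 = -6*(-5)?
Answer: 1556699/25 ≈ 62268.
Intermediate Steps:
g = 28 (g = -2 - 6*(-5) = -2 + 30 = 28)
F = -15 (F = -5*3 = -15)
r(z) = 1 + 28/z (r(z) = 28/z + z/z = 28/z + 1 = 1 + 28/z)
R(v) = -15 + 2*v² (R(v) = (v² + v*v) - 15 = (v² + v²) - 15 = 2*v² - 15 = -15 + 2*v²)
R(-162)/r(-178) = (-15 + 2*(-162)²)/(((28 - 178)/(-178))) = (-15 + 2*26244)/((-1/178*(-150))) = (-15 + 52488)/(75/89) = 52473*(89/75) = 1556699/25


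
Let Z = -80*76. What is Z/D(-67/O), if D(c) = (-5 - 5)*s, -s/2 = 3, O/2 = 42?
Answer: -304/3 ≈ -101.33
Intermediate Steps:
O = 84 (O = 2*42 = 84)
s = -6 (s = -2*3 = -6)
D(c) = 60 (D(c) = (-5 - 5)*(-6) = -10*(-6) = 60)
Z = -6080
Z/D(-67/O) = -6080/60 = -6080*1/60 = -304/3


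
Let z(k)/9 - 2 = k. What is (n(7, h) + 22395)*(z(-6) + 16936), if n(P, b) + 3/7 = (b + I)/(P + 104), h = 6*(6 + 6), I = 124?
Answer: 294093022600/777 ≈ 3.7850e+8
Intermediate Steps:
h = 72 (h = 6*12 = 72)
z(k) = 18 + 9*k
n(P, b) = -3/7 + (124 + b)/(104 + P) (n(P, b) = -3/7 + (b + 124)/(P + 104) = -3/7 + (124 + b)/(104 + P))
(n(7, h) + 22395)*(z(-6) + 16936) = ((556 - 3*7 + 7*72)/(7*(104 + 7)) + 22395)*((18 + 9*(-6)) + 16936) = ((1/7)*(556 - 21 + 504)/111 + 22395)*((18 - 54) + 16936) = ((1/7)*(1/111)*1039 + 22395)*(-36 + 16936) = (1039/777 + 22395)*16900 = (17401954/777)*16900 = 294093022600/777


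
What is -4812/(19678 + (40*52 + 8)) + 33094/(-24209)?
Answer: -418408856/263466547 ≈ -1.5881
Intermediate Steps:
-4812/(19678 + (40*52 + 8)) + 33094/(-24209) = -4812/(19678 + (2080 + 8)) + 33094*(-1/24209) = -4812/(19678 + 2088) - 33094/24209 = -4812/21766 - 33094/24209 = -4812*1/21766 - 33094/24209 = -2406/10883 - 33094/24209 = -418408856/263466547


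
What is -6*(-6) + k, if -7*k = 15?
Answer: 237/7 ≈ 33.857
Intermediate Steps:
k = -15/7 (k = -⅐*15 = -15/7 ≈ -2.1429)
-6*(-6) + k = -6*(-6) - 15/7 = 36 - 15/7 = 237/7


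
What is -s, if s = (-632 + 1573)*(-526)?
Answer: 494966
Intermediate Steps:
s = -494966 (s = 941*(-526) = -494966)
-s = -1*(-494966) = 494966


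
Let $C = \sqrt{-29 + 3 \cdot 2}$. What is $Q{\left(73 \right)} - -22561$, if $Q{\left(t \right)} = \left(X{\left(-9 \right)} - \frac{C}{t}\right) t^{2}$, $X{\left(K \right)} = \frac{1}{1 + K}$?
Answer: $\frac{175159}{8} - 73 i \sqrt{23} \approx 21895.0 - 350.1 i$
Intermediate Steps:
$C = i \sqrt{23}$ ($C = \sqrt{-29 + 6} = \sqrt{-23} = i \sqrt{23} \approx 4.7958 i$)
$Q{\left(t \right)} = t^{2} \left(- \frac{1}{8} - \frac{i \sqrt{23}}{t}\right)$ ($Q{\left(t \right)} = \left(\frac{1}{1 - 9} - \frac{i \sqrt{23}}{t}\right) t^{2} = \left(\frac{1}{-8} - \frac{i \sqrt{23}}{t}\right) t^{2} = \left(- \frac{1}{8} - \frac{i \sqrt{23}}{t}\right) t^{2} = t^{2} \left(- \frac{1}{8} - \frac{i \sqrt{23}}{t}\right)$)
$Q{\left(73 \right)} - -22561 = \frac{1}{8} \cdot 73 \left(\left(-1\right) 73 - 8 i \sqrt{23}\right) - -22561 = \frac{1}{8} \cdot 73 \left(-73 - 8 i \sqrt{23}\right) + 22561 = \left(- \frac{5329}{8} - 73 i \sqrt{23}\right) + 22561 = \frac{175159}{8} - 73 i \sqrt{23}$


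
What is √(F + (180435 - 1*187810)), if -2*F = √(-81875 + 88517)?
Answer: √(-29500 - 18*√82)/2 ≈ 86.115*I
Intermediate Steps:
F = -9*√82/2 (F = -√(-81875 + 88517)/2 = -9*√82/2 ≈ -40.749)
√(F + (180435 - 1*187810)) = √(-9*√82/2 + (180435 - 1*187810)) = √(-9*√82/2 + (180435 - 187810)) = √(-9*√82/2 - 7375) = √(-7375 - 9*√82/2)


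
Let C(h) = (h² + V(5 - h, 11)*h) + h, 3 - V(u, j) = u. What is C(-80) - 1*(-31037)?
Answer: 43917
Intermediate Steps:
V(u, j) = 3 - u
C(h) = h + h² + h*(-2 + h) (C(h) = (h² + (3 - (5 - h))*h) + h = (h² + (3 + (-5 + h))*h) + h = (h² + (-2 + h)*h) + h = (h² + h*(-2 + h)) + h = h + h² + h*(-2 + h))
C(-80) - 1*(-31037) = -80*(-1 + 2*(-80)) - 1*(-31037) = -80*(-1 - 160) + 31037 = -80*(-161) + 31037 = 12880 + 31037 = 43917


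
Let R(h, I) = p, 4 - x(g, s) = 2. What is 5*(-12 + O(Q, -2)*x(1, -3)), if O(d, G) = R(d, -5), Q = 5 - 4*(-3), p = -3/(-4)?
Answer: -105/2 ≈ -52.500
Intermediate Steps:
x(g, s) = 2 (x(g, s) = 4 - 1*2 = 4 - 2 = 2)
p = ¾ (p = -3*(-¼) = ¾ ≈ 0.75000)
Q = 17 (Q = 5 + 12 = 17)
R(h, I) = ¾
O(d, G) = ¾
5*(-12 + O(Q, -2)*x(1, -3)) = 5*(-12 + (¾)*2) = 5*(-12 + 3/2) = 5*(-21/2) = -105/2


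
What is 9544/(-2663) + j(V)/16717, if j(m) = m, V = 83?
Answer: -159326019/44517371 ≈ -3.5790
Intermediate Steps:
9544/(-2663) + j(V)/16717 = 9544/(-2663) + 83/16717 = 9544*(-1/2663) + 83*(1/16717) = -9544/2663 + 83/16717 = -159326019/44517371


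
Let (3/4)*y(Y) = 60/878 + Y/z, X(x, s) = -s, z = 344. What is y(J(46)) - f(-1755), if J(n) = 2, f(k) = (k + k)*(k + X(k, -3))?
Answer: -348253461521/56631 ≈ -6.1495e+6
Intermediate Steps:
f(k) = 2*k*(3 + k) (f(k) = (k + k)*(k - 1*(-3)) = (2*k)*(k + 3) = (2*k)*(3 + k) = 2*k*(3 + k))
y(Y) = 40/439 + Y/258 (y(Y) = 4*(60/878 + Y/344)/3 = 4*(60*(1/878) + Y*(1/344))/3 = 4*(30/439 + Y/344)/3 = 40/439 + Y/258)
y(J(46)) - f(-1755) = (40/439 + (1/258)*2) - 2*(-1755)*(3 - 1755) = (40/439 + 1/129) - 2*(-1755)*(-1752) = 5599/56631 - 1*6149520 = 5599/56631 - 6149520 = -348253461521/56631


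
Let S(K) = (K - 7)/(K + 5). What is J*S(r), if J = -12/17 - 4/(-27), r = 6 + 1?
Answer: 0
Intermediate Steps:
r = 7
S(K) = (-7 + K)/(5 + K)
J = -256/459 (J = -12*1/17 - 4*(-1/27) = -12/17 + 4/27 = -256/459 ≈ -0.55773)
J*S(r) = -256*(-7 + 7)/(459*(5 + 7)) = -256*0/(459*12) = -64*0/1377 = -256/459*0 = 0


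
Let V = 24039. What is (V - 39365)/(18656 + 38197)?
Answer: -15326/56853 ≈ -0.26957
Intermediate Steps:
(V - 39365)/(18656 + 38197) = (24039 - 39365)/(18656 + 38197) = -15326/56853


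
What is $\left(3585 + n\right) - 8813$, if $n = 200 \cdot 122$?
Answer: $19172$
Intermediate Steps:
$n = 24400$
$\left(3585 + n\right) - 8813 = \left(3585 + 24400\right) - 8813 = 27985 - 8813 = 19172$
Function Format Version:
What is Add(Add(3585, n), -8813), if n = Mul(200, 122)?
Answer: 19172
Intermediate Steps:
n = 24400
Add(Add(3585, n), -8813) = Add(Add(3585, 24400), -8813) = Add(27985, -8813) = 19172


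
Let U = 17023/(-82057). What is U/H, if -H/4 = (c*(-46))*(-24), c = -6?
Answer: -17023/2174182272 ≈ -7.8296e-6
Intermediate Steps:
U = -17023/82057 (U = 17023*(-1/82057) = -17023/82057 ≈ -0.20745)
H = 26496 (H = -4*(-6*(-46))*(-24) = -1104*(-24) = -4*(-6624) = 26496)
U/H = -17023/82057/26496 = -17023/82057*1/26496 = -17023/2174182272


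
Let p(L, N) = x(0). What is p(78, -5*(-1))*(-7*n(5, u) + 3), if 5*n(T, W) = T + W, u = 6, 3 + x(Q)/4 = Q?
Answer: 744/5 ≈ 148.80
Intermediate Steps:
x(Q) = -12 + 4*Q
p(L, N) = -12 (p(L, N) = -12 + 4*0 = -12 + 0 = -12)
n(T, W) = T/5 + W/5 (n(T, W) = (T + W)/5 = T/5 + W/5)
p(78, -5*(-1))*(-7*n(5, u) + 3) = -12*(-7*((1/5)*5 + (1/5)*6) + 3) = -12*(-7*(1 + 6/5) + 3) = -12*(-7*11/5 + 3) = -12*(-77/5 + 3) = -12*(-62/5) = 744/5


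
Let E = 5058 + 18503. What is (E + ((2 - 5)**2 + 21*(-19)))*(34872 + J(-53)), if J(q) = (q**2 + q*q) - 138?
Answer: 934996192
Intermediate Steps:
J(q) = -138 + 2*q**2 (J(q) = (q**2 + q**2) - 138 = 2*q**2 - 138 = -138 + 2*q**2)
E = 23561
(E + ((2 - 5)**2 + 21*(-19)))*(34872 + J(-53)) = (23561 + ((2 - 5)**2 + 21*(-19)))*(34872 + (-138 + 2*(-53)**2)) = (23561 + ((-3)**2 - 399))*(34872 + (-138 + 2*2809)) = (23561 + (9 - 399))*(34872 + (-138 + 5618)) = (23561 - 390)*(34872 + 5480) = 23171*40352 = 934996192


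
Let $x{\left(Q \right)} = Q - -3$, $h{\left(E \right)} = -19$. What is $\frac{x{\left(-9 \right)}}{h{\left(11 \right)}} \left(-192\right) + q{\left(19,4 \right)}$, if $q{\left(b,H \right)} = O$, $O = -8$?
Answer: $- \frac{1304}{19} \approx -68.632$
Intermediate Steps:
$q{\left(b,H \right)} = -8$
$x{\left(Q \right)} = 3 + Q$ ($x{\left(Q \right)} = Q + 3 = 3 + Q$)
$\frac{x{\left(-9 \right)}}{h{\left(11 \right)}} \left(-192\right) + q{\left(19,4 \right)} = \frac{3 - 9}{-19} \left(-192\right) - 8 = \left(-6\right) \left(- \frac{1}{19}\right) \left(-192\right) - 8 = \frac{6}{19} \left(-192\right) - 8 = - \frac{1152}{19} - 8 = - \frac{1304}{19}$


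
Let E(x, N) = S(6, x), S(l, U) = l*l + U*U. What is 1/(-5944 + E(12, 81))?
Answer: -1/5764 ≈ -0.00017349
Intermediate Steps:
S(l, U) = U**2 + l**2 (S(l, U) = l**2 + U**2 = U**2 + l**2)
E(x, N) = 36 + x**2 (E(x, N) = x**2 + 6**2 = x**2 + 36 = 36 + x**2)
1/(-5944 + E(12, 81)) = 1/(-5944 + (36 + 12**2)) = 1/(-5944 + (36 + 144)) = 1/(-5944 + 180) = 1/(-5764) = -1/5764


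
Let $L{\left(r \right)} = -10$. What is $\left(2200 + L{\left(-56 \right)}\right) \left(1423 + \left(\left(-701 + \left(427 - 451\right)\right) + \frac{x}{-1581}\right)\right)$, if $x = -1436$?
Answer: $\frac{806631020}{527} \approx 1.5306 \cdot 10^{6}$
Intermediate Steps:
$\left(2200 + L{\left(-56 \right)}\right) \left(1423 + \left(\left(-701 + \left(427 - 451\right)\right) + \frac{x}{-1581}\right)\right) = \left(2200 - 10\right) \left(1423 + \left(\left(-701 + \left(427 - 451\right)\right) - \frac{1436}{-1581}\right)\right) = 2190 \left(1423 + \left(\left(-701 + \left(427 - 451\right)\right) - - \frac{1436}{1581}\right)\right) = 2190 \left(1423 + \left(\left(-701 - 24\right) + \frac{1436}{1581}\right)\right) = 2190 \left(1423 + \left(-725 + \frac{1436}{1581}\right)\right) = 2190 \left(1423 - \frac{1144789}{1581}\right) = 2190 \cdot \frac{1104974}{1581} = \frac{806631020}{527}$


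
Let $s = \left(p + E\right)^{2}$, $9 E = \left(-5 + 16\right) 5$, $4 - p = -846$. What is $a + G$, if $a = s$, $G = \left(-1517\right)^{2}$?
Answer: $\frac{245771434}{81} \approx 3.0342 \cdot 10^{6}$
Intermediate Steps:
$p = 850$ ($p = 4 - -846 = 4 + 846 = 850$)
$E = \frac{55}{9}$ ($E = \frac{\left(-5 + 16\right) 5}{9} = \frac{11 \cdot 5}{9} = \frac{1}{9} \cdot 55 = \frac{55}{9} \approx 6.1111$)
$s = \frac{59367025}{81}$ ($s = \left(850 + \frac{55}{9}\right)^{2} = \left(\frac{7705}{9}\right)^{2} = \frac{59367025}{81} \approx 7.3293 \cdot 10^{5}$)
$G = 2301289$
$a = \frac{59367025}{81} \approx 7.3293 \cdot 10^{5}$
$a + G = \frac{59367025}{81} + 2301289 = \frac{245771434}{81}$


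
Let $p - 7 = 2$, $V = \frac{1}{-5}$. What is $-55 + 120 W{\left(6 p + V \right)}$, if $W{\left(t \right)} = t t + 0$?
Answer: $\frac{1736389}{5} \approx 3.4728 \cdot 10^{5}$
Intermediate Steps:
$V = - \frac{1}{5} \approx -0.2$
$p = 9$ ($p = 7 + 2 = 9$)
$W{\left(t \right)} = t^{2}$ ($W{\left(t \right)} = t^{2} + 0 = t^{2}$)
$-55 + 120 W{\left(6 p + V \right)} = -55 + 120 \left(6 \cdot 9 - \frac{1}{5}\right)^{2} = -55 + 120 \left(54 - \frac{1}{5}\right)^{2} = -55 + 120 \left(\frac{269}{5}\right)^{2} = -55 + 120 \cdot \frac{72361}{25} = -55 + \frac{1736664}{5} = \frac{1736389}{5}$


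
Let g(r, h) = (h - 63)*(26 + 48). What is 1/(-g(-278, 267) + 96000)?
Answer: 1/80904 ≈ 1.2360e-5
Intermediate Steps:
g(r, h) = -4662 + 74*h (g(r, h) = (-63 + h)*74 = -4662 + 74*h)
1/(-g(-278, 267) + 96000) = 1/(-(-4662 + 74*267) + 96000) = 1/(-(-4662 + 19758) + 96000) = 1/(-1*15096 + 96000) = 1/(-15096 + 96000) = 1/80904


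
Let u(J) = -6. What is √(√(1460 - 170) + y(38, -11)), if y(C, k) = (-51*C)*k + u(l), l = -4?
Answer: √(21312 + √1290) ≈ 146.11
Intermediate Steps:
y(C, k) = -6 - 51*C*k (y(C, k) = (-51*C)*k - 6 = -51*C*k - 6 = -6 - 51*C*k)
√(√(1460 - 170) + y(38, -11)) = √(√(1460 - 170) + (-6 - 51*38*(-11))) = √(√1290 + (-6 + 21318)) = √(√1290 + 21312) = √(21312 + √1290)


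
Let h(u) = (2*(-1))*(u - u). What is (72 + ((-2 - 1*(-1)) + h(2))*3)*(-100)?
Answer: -6900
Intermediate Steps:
h(u) = 0 (h(u) = -2*0 = 0)
(72 + ((-2 - 1*(-1)) + h(2))*3)*(-100) = (72 + ((-2 - 1*(-1)) + 0)*3)*(-100) = (72 + ((-2 + 1) + 0)*3)*(-100) = (72 + (-1 + 0)*3)*(-100) = (72 - 1*3)*(-100) = (72 - 3)*(-100) = 69*(-100) = -6900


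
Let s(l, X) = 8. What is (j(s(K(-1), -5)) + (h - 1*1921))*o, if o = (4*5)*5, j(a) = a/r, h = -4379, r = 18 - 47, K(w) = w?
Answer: -18270800/29 ≈ -6.3003e+5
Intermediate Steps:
r = -29
j(a) = -a/29 (j(a) = a/(-29) = a*(-1/29) = -a/29)
o = 100 (o = 20*5 = 100)
(j(s(K(-1), -5)) + (h - 1*1921))*o = (-1/29*8 + (-4379 - 1*1921))*100 = (-8/29 + (-4379 - 1921))*100 = (-8/29 - 6300)*100 = -182708/29*100 = -18270800/29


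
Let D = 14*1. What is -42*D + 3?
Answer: -585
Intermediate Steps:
D = 14
-42*D + 3 = -42*14 + 3 = -588 + 3 = -585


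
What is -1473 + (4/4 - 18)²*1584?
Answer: 456303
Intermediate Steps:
-1473 + (4/4 - 18)²*1584 = -1473 + (4*(¼) - 18)²*1584 = -1473 + (1 - 18)²*1584 = -1473 + (-17)²*1584 = -1473 + 289*1584 = -1473 + 457776 = 456303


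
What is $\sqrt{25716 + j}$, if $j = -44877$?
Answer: $3 i \sqrt{2129} \approx 138.42 i$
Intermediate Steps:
$\sqrt{25716 + j} = \sqrt{25716 - 44877} = \sqrt{-19161} = 3 i \sqrt{2129}$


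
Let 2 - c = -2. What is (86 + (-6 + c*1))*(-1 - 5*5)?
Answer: -2184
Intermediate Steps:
c = 4 (c = 2 - 1*(-2) = 2 + 2 = 4)
(86 + (-6 + c*1))*(-1 - 5*5) = (86 + (-6 + 4*1))*(-1 - 5*5) = (86 + (-6 + 4))*(-1 - 25) = (86 - 2)*(-26) = 84*(-26) = -2184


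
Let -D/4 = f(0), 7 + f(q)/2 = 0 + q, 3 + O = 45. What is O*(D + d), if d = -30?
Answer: 1092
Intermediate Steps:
O = 42 (O = -3 + 45 = 42)
f(q) = -14 + 2*q (f(q) = -14 + 2*(0 + q) = -14 + 2*q)
D = 56 (D = -4*(-14 + 2*0) = -4*(-14 + 0) = -4*(-14) = 56)
O*(D + d) = 42*(56 - 30) = 42*26 = 1092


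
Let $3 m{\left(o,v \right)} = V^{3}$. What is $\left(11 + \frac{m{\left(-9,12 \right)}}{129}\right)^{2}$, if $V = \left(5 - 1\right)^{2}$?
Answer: $\frac{69772609}{149769} \approx 465.87$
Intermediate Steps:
$V = 16$ ($V = 4^{2} = 16$)
$m{\left(o,v \right)} = \frac{4096}{3}$ ($m{\left(o,v \right)} = \frac{16^{3}}{3} = \frac{1}{3} \cdot 4096 = \frac{4096}{3}$)
$\left(11 + \frac{m{\left(-9,12 \right)}}{129}\right)^{2} = \left(11 + \frac{4096}{3 \cdot 129}\right)^{2} = \left(11 + \frac{4096}{3} \cdot \frac{1}{129}\right)^{2} = \left(11 + \frac{4096}{387}\right)^{2} = \left(\frac{8353}{387}\right)^{2} = \frac{69772609}{149769}$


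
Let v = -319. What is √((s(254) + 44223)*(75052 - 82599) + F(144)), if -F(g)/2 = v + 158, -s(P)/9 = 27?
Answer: I*√331916738 ≈ 18219.0*I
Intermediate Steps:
s(P) = -243 (s(P) = -9*27 = -243)
F(g) = 322 (F(g) = -2*(-319 + 158) = -2*(-161) = 322)
√((s(254) + 44223)*(75052 - 82599) + F(144)) = √((-243 + 44223)*(75052 - 82599) + 322) = √(43980*(-7547) + 322) = √(-331917060 + 322) = √(-331916738) = I*√331916738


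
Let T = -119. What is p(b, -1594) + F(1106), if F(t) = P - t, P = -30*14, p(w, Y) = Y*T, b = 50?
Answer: 188160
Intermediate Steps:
p(w, Y) = -119*Y (p(w, Y) = Y*(-119) = -119*Y)
P = -420
F(t) = -420 - t
p(b, -1594) + F(1106) = -119*(-1594) + (-420 - 1*1106) = 189686 + (-420 - 1106) = 189686 - 1526 = 188160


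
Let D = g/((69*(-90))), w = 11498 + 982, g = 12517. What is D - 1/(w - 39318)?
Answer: -3110417/1543185 ≈ -2.0156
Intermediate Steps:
w = 12480
D = -12517/6210 (D = 12517/((69*(-90))) = 12517/(-6210) = 12517*(-1/6210) = -12517/6210 ≈ -2.0156)
D - 1/(w - 39318) = -12517/6210 - 1/(12480 - 39318) = -12517/6210 - 1/(-26838) = -12517/6210 - 1*(-1/26838) = -12517/6210 + 1/26838 = -3110417/1543185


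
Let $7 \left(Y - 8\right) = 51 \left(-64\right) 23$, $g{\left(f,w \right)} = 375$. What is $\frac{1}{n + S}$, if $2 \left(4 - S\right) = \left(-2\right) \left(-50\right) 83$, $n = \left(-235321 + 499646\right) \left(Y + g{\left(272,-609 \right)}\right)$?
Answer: $- \frac{7}{19134780097} \approx -3.6583 \cdot 10^{-10}$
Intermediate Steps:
$Y = - \frac{75016}{7}$ ($Y = 8 + \frac{51 \left(-64\right) 23}{7} = 8 + \frac{\left(-3264\right) 23}{7} = 8 + \frac{1}{7} \left(-75072\right) = 8 - \frac{75072}{7} = - \frac{75016}{7} \approx -10717.0$)
$n = - \frac{19134751075}{7}$ ($n = \left(-235321 + 499646\right) \left(- \frac{75016}{7} + 375\right) = 264325 \left(- \frac{72391}{7}\right) = - \frac{19134751075}{7} \approx -2.7335 \cdot 10^{9}$)
$S = -4146$ ($S = 4 - \frac{\left(-2\right) \left(-50\right) 83}{2} = 4 - \frac{100 \cdot 83}{2} = 4 - 4150 = -4146$)
$\frac{1}{n + S} = \frac{1}{- \frac{19134751075}{7} - 4146} = \frac{1}{- \frac{19134780097}{7}} = - \frac{7}{19134780097}$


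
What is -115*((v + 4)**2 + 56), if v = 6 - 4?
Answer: -10580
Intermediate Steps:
v = 2
-115*((v + 4)**2 + 56) = -115*((2 + 4)**2 + 56) = -115*(6**2 + 56) = -115*(36 + 56) = -115*92 = -10580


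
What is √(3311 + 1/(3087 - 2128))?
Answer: 5*√121802590/959 ≈ 57.541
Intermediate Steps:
√(3311 + 1/(3087 - 2128)) = √(3311 + 1/959) = √(3175250/959) = 5*√121802590/959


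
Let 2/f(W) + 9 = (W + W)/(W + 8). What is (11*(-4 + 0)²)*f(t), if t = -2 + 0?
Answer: -1056/29 ≈ -36.414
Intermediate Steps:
t = -2
f(W) = 2/(-9 + 2*W/(8 + W)) (f(W) = 2/(-9 + (W + W)/(W + 8)) = 2/(-9 + (2*W)/(8 + W)) = 2/(-9 + 2*W/(8 + W)))
(11*(-4 + 0)²)*f(t) = (11*(-4 + 0)²)*(2*(-8 - 1*(-2))/(72 + 7*(-2))) = (11*(-4)²)*(2*(-8 + 2)/(72 - 14)) = (11*16)*(2*(-6)/58) = 176*(2*(1/58)*(-6)) = 176*(-6/29) = -1056/29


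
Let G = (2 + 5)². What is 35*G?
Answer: 1715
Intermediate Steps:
G = 49 (G = 7² = 49)
35*G = 35*49 = 1715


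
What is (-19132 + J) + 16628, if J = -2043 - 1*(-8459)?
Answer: 3912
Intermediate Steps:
J = 6416 (J = -2043 + 8459 = 6416)
(-19132 + J) + 16628 = (-19132 + 6416) + 16628 = -12716 + 16628 = 3912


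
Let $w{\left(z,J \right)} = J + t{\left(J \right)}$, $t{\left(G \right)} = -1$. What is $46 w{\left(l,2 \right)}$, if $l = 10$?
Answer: $46$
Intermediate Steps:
$w{\left(z,J \right)} = -1 + J$ ($w{\left(z,J \right)} = J - 1 = -1 + J$)
$46 w{\left(l,2 \right)} = 46 \left(-1 + 2\right) = 46 \cdot 1 = 46$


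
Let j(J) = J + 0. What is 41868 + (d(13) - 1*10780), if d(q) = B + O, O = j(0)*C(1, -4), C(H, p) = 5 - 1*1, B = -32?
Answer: 31056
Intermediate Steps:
C(H, p) = 4 (C(H, p) = 5 - 1 = 4)
j(J) = J
O = 0 (O = 0*4 = 0)
d(q) = -32 (d(q) = -32 + 0 = -32)
41868 + (d(13) - 1*10780) = 41868 + (-32 - 1*10780) = 41868 + (-32 - 10780) = 41868 - 10812 = 31056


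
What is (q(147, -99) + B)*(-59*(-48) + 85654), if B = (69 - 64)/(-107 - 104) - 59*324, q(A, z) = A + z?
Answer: -356010413558/211 ≈ -1.6873e+9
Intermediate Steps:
B = -4033481/211 (B = 5/(-211) - 19116 = 5*(-1/211) - 19116 = -5/211 - 19116 = -4033481/211 ≈ -19116.)
(q(147, -99) + B)*(-59*(-48) + 85654) = ((147 - 99) - 4033481/211)*(-59*(-48) + 85654) = (48 - 4033481/211)*(2832 + 85654) = -4023353/211*88486 = -356010413558/211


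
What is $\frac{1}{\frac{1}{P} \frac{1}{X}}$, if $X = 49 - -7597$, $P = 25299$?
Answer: $193436154$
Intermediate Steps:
$X = 7646$ ($X = 49 + 7597 = 7646$)
$\frac{1}{\frac{1}{P} \frac{1}{X}} = \frac{1}{\frac{1}{25299} \cdot \frac{1}{7646}} = \frac{1}{\frac{1}{193436154}} = 193436154$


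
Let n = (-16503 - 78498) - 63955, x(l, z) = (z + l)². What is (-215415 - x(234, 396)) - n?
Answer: -453359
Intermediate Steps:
x(l, z) = (l + z)²
n = -158956 (n = -95001 - 63955 = -158956)
(-215415 - x(234, 396)) - n = (-215415 - (234 + 396)²) - 1*(-158956) = (-215415 - 1*630²) + 158956 = (-215415 - 1*396900) + 158956 = (-215415 - 396900) + 158956 = -612315 + 158956 = -453359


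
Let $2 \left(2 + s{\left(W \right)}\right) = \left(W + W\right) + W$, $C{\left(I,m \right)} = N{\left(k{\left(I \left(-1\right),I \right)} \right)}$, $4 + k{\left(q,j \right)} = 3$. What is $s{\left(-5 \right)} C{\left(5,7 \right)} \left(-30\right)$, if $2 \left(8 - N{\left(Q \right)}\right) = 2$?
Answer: $1995$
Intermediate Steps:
$k{\left(q,j \right)} = -1$ ($k{\left(q,j \right)} = -4 + 3 = -1$)
$N{\left(Q \right)} = 7$ ($N{\left(Q \right)} = 8 - 1 = 7$)
$C{\left(I,m \right)} = 7$
$s{\left(W \right)} = -2 + \frac{3 W}{2}$ ($s{\left(W \right)} = -2 + \frac{\left(W + W\right) + W}{2} = -2 + \frac{2 W + W}{2} = -2 + \frac{3 W}{2}$)
$s{\left(-5 \right)} C{\left(5,7 \right)} \left(-30\right) = \left(-2 + \frac{3}{2} \left(-5\right)\right) 7 \left(-30\right) = \left(-2 - \frac{15}{2}\right) 7 \left(-30\right) = \left(- \frac{19}{2}\right) 7 \left(-30\right) = \left(- \frac{133}{2}\right) \left(-30\right) = 1995$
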